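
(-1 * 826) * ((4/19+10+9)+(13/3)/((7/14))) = -1312514/57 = -23026.56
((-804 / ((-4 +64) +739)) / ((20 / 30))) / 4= -603 / 1598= -0.38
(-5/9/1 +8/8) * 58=232/9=25.78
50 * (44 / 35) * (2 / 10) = 88 / 7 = 12.57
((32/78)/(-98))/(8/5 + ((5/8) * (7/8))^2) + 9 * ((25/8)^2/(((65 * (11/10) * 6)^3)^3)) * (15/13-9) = -31856681125248449146577889245/14451493096906703111597815556064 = -0.00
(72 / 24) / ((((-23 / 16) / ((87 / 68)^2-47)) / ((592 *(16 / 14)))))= 2980255872 / 46529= 64051.58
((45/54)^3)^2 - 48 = -2223863/46656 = -47.67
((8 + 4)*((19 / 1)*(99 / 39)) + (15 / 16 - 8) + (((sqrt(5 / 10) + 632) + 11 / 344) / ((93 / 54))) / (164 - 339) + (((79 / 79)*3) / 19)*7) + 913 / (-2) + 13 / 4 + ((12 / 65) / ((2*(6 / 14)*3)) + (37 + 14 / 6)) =433856835761 / 2765708400 - 9*sqrt(2) / 5425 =156.87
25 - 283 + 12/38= -257.68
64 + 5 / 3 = 197 / 3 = 65.67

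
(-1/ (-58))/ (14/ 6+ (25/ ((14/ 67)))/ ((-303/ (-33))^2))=214221/ 46623967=0.00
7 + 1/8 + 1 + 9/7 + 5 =807/56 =14.41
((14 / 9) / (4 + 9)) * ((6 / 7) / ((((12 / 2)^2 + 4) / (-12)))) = -2 / 65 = -0.03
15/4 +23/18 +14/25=5029/900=5.59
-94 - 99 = -193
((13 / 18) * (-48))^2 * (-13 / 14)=-70304 / 63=-1115.94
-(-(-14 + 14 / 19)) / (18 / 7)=-98 / 19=-5.16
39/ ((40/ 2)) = 39/ 20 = 1.95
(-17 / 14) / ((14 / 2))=-17 / 98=-0.17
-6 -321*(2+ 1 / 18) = -3995 / 6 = -665.83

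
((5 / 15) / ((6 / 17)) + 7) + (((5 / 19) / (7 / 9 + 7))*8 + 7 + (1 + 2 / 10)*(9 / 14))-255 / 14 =-13333 / 5985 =-2.23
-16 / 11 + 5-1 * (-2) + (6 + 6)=193 / 11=17.55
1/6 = 0.17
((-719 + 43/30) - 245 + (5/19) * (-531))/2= -628313/1140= -551.15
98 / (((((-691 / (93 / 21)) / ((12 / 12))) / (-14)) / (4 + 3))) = 42532 / 691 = 61.55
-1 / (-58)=1 / 58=0.02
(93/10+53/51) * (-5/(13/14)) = -36911/663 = -55.67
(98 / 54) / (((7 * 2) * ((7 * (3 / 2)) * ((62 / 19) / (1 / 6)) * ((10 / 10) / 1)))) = 19 / 30132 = 0.00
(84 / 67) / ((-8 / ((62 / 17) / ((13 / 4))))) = -2604 / 14807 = -0.18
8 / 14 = 4 / 7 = 0.57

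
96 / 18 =16 / 3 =5.33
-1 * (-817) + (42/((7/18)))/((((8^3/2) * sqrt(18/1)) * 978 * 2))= 817.00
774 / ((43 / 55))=990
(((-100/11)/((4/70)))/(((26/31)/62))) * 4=-6727000/143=-47041.96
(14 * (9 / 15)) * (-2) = -84 / 5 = -16.80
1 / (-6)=-1 / 6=-0.17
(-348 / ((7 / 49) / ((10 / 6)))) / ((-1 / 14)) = 56840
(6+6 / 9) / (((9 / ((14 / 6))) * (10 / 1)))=14 / 81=0.17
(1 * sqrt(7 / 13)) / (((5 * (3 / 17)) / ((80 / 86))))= 136 * sqrt(91) / 1677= 0.77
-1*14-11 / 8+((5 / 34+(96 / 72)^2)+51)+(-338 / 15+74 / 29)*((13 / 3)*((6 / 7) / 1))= -45554321 / 1242360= -36.67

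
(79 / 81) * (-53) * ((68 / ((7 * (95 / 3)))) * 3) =-284716 / 5985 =-47.57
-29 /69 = -0.42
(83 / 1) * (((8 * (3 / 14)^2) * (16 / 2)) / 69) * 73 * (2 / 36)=48472 / 3381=14.34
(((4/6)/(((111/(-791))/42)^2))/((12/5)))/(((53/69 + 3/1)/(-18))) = -2115427461/17797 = -118864.27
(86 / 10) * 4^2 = 688 / 5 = 137.60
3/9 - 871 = -2612/3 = -870.67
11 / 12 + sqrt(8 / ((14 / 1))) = 1.67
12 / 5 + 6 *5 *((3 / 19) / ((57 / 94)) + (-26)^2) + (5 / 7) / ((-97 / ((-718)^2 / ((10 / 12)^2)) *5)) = 117638159736 / 6127975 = 19196.91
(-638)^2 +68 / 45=18317048 / 45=407045.51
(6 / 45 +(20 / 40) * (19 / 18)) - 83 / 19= -12679 / 3420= -3.71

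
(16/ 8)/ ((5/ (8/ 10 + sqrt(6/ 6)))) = 0.72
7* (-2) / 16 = -7 / 8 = -0.88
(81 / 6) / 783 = 1 / 58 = 0.02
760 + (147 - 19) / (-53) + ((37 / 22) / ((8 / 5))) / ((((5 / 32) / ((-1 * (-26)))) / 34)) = 3908720 / 583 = 6704.49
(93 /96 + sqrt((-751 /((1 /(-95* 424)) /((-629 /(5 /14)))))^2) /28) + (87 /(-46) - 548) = 1400418158425 /736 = 1902742063.08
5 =5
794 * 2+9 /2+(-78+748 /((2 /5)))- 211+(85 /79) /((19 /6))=9527867 /3002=3173.84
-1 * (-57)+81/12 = 255/4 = 63.75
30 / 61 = 0.49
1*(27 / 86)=27 / 86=0.31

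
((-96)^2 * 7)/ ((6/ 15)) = 161280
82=82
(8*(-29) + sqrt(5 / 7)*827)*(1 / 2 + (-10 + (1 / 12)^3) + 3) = 325699 / 216- 9288037*sqrt(35) / 12096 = -3034.86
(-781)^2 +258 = 610219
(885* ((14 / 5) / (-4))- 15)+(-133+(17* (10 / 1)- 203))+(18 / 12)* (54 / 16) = -12727 / 16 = -795.44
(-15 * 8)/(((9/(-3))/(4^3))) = 2560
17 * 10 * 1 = 170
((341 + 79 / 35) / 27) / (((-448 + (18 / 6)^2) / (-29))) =348406 / 414855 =0.84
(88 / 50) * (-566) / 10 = -12452 / 125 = -99.62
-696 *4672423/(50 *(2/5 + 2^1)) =-135500267/5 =-27100053.40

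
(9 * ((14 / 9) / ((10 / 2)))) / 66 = 7 / 165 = 0.04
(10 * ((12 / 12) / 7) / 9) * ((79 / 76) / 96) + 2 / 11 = 463993 / 2528064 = 0.18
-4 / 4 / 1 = -1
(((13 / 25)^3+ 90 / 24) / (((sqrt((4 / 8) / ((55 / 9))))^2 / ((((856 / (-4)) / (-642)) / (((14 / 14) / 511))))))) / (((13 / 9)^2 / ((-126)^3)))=-7765639867.53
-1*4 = -4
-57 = -57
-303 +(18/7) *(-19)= -2463/7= -351.86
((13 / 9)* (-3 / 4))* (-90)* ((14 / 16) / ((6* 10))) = 91 / 64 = 1.42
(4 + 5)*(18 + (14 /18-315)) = -2666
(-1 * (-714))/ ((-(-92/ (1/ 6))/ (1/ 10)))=119/ 920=0.13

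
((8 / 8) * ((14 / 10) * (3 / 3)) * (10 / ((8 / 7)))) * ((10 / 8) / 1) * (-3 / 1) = -45.94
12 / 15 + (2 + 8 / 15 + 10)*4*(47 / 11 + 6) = 85108 / 165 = 515.81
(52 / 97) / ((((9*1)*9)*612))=13 / 1202121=0.00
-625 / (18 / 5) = -3125 / 18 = -173.61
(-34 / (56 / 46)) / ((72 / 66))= -4301 / 168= -25.60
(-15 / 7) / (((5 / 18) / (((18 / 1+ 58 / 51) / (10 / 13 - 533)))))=228384 / 823361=0.28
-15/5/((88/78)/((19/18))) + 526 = 46041/88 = 523.19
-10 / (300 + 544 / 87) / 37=-435 / 492914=-0.00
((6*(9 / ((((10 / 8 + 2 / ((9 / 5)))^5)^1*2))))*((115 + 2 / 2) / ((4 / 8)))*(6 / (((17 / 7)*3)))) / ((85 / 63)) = 334066431541248 / 6411541765625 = 52.10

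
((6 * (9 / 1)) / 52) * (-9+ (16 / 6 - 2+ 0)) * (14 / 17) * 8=-57.01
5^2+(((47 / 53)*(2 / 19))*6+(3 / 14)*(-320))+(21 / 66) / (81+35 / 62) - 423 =-182728381445 / 392114723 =-466.01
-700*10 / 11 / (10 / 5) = -3500 / 11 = -318.18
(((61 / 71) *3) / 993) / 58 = 61 / 1363058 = 0.00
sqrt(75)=5* sqrt(3)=8.66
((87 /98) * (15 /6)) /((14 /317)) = 137895 /2744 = 50.25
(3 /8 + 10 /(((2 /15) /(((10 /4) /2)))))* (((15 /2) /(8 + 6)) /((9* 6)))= 1255 /1344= 0.93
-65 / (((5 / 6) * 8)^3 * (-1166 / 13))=0.00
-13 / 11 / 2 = -13 / 22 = -0.59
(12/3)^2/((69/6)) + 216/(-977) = 26296/22471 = 1.17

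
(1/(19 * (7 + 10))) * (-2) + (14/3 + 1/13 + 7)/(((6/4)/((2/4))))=147700/37791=3.91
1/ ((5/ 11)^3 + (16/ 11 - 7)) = -0.18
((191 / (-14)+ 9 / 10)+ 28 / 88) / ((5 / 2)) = -9567 / 1925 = -4.97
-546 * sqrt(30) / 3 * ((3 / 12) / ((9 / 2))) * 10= -910 * sqrt(30) / 9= -553.81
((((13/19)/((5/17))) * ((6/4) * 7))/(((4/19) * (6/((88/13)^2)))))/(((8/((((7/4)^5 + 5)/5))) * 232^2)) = 315726873/35825254400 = 0.01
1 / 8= 0.12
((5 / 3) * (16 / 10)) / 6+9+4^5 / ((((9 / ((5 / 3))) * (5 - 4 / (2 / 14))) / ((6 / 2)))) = -1055 / 69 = -15.29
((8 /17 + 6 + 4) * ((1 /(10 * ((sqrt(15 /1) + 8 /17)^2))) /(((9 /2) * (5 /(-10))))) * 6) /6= -26622748 /820864845 + 1646144 * sqrt(15) /820864845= -0.02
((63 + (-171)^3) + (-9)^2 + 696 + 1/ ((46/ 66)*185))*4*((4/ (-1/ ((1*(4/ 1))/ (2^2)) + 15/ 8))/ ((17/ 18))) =-49011433509888/ 506345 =-96794544.25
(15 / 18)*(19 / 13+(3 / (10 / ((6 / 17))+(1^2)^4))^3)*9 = 194361675 / 17718272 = 10.97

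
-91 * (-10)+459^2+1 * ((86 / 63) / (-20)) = 133302287 / 630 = 211590.93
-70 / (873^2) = -70 / 762129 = -0.00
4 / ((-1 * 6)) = -2 / 3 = -0.67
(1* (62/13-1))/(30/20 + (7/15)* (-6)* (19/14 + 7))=-490/2847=-0.17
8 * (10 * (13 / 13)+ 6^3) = 1808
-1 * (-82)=82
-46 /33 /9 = -46 /297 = -0.15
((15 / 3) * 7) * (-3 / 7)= -15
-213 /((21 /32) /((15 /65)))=-6816 /91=-74.90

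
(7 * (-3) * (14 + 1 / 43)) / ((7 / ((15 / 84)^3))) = -226125 / 943936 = -0.24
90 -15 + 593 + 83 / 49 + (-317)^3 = -1560862822 / 49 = -31854343.31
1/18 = 0.06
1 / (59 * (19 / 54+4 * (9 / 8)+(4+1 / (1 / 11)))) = 27 / 31624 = 0.00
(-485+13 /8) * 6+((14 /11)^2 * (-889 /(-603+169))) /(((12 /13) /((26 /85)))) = -2899.15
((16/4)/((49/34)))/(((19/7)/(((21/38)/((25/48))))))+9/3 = 36867/9025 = 4.08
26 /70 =13 /35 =0.37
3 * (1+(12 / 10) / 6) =18 / 5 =3.60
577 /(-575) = -577 /575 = -1.00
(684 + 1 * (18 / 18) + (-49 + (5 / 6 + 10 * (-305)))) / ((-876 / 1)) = 14479 / 5256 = 2.75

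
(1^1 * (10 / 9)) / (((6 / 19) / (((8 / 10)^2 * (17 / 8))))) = 646 / 135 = 4.79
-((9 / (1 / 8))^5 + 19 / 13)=-25153929235 / 13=-1934917633.46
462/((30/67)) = 5159/5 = 1031.80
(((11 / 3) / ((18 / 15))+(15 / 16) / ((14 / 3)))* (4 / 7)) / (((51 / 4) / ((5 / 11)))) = 32825 / 494802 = 0.07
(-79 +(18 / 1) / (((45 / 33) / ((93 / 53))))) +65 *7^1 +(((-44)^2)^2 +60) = 993367118 / 265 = 3748555.16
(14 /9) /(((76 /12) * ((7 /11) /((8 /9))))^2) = 15488 /204687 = 0.08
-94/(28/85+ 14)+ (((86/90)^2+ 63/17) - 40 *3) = -852157001/6988275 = -121.94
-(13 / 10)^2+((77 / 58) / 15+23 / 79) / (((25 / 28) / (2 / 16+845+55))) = 654731083 / 1718250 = 381.05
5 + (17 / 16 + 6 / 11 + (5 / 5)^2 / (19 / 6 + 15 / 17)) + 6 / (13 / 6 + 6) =3861721 / 508816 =7.59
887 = 887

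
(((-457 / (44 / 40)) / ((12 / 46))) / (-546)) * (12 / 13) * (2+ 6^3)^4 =237394148843360 / 39039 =6080948509.01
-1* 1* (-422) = 422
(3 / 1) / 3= 1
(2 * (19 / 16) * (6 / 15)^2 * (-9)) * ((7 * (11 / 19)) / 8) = -693 / 400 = -1.73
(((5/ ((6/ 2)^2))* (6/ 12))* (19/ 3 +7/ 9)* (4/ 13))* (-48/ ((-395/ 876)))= 598016/ 9243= 64.70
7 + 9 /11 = 86 /11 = 7.82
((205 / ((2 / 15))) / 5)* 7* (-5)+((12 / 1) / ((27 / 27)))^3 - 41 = -18151 / 2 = -9075.50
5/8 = 0.62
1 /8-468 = -3743 /8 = -467.88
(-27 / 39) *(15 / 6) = -45 / 26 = -1.73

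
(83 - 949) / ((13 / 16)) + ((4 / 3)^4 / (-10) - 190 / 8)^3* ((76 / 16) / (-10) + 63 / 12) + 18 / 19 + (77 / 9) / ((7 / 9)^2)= -19878824053037051917 / 294035676480000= -67606.84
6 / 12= 1 / 2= 0.50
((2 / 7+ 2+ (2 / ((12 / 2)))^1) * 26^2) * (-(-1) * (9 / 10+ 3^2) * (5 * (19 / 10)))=1165593 / 7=166513.29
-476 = -476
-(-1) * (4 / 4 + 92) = 93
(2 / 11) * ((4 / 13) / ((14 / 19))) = 76 / 1001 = 0.08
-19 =-19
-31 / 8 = -3.88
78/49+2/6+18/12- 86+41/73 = -1760167/21462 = -82.01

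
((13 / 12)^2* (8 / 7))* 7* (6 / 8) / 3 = 169 / 72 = 2.35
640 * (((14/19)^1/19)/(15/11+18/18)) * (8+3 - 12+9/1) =394240/4693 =84.01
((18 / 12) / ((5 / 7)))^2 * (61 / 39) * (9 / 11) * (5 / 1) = 80703 / 2860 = 28.22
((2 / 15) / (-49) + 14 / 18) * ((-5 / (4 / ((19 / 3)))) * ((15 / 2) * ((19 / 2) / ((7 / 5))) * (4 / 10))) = -3084745 / 24696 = -124.91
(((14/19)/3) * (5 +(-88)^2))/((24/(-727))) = -4381629/76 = -57653.01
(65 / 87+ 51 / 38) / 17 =6907 / 56202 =0.12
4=4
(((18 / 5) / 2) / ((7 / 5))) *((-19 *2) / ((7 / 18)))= -6156 / 49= -125.63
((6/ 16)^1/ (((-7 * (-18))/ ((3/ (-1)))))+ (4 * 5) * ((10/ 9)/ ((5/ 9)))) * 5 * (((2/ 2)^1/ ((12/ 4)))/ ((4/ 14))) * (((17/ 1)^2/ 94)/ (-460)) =-431477/ 276736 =-1.56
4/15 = 0.27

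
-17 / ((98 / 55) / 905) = -846175 / 98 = -8634.44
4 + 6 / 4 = 11 / 2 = 5.50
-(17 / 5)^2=-289 / 25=-11.56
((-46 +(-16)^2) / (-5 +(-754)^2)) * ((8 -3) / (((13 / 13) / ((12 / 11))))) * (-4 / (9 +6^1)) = -3360 / 6253621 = -0.00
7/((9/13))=91/9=10.11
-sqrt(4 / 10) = -sqrt(10) / 5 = -0.63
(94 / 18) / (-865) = -0.01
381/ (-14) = -27.21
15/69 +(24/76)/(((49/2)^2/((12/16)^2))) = 456811/2098474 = 0.22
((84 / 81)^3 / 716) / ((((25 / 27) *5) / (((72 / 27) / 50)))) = 21952 / 1223353125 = 0.00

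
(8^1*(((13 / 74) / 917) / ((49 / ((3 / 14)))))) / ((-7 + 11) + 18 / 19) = 741 / 546969409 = 0.00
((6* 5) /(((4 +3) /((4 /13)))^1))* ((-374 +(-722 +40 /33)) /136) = -180640 /17017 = -10.62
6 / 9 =2 / 3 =0.67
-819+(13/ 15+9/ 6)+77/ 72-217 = -371723/ 360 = -1032.56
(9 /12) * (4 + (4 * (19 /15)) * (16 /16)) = 34 /5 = 6.80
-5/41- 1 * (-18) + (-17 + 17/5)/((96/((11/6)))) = 520093/29520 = 17.62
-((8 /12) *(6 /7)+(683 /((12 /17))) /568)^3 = -11.77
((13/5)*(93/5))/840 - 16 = -111597/7000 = -15.94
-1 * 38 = -38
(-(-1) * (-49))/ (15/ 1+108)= -49/ 123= -0.40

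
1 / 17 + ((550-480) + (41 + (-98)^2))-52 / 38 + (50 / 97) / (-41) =9713.68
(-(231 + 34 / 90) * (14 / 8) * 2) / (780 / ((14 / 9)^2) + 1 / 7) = -892829 / 355545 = -2.51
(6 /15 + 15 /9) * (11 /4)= 341 /60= 5.68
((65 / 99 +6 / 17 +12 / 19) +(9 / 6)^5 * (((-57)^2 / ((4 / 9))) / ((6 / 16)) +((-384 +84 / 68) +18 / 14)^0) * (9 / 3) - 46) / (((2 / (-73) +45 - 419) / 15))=-165858590206075 / 9313066752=-17809.23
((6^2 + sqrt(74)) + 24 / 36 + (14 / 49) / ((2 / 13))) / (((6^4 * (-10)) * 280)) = -809 / 76204800 - sqrt(74) / 3628800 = -0.00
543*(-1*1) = -543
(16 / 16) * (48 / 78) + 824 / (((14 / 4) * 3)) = 21592 / 273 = 79.09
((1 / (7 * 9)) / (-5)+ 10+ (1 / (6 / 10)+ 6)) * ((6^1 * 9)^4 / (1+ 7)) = 657097272 / 35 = 18774207.77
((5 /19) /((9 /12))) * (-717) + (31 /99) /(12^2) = -251.58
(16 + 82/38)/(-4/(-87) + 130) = 30015/214966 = 0.14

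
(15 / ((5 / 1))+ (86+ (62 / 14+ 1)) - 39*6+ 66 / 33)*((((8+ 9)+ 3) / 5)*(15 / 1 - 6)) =-34668 / 7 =-4952.57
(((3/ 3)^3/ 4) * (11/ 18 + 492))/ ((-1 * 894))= -8867/ 64368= -0.14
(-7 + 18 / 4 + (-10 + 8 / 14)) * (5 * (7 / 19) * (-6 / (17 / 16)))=40080 / 323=124.09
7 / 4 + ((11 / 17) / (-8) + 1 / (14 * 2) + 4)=5431 / 952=5.70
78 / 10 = 39 / 5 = 7.80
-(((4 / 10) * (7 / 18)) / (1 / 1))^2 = -49 / 2025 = -0.02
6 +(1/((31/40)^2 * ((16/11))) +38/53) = 400416/50933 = 7.86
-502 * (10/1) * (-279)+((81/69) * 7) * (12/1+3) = 32216175/23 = 1400703.26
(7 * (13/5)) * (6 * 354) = 193284/5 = 38656.80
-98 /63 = -14 /9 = -1.56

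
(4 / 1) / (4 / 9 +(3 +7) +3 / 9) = 36 / 97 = 0.37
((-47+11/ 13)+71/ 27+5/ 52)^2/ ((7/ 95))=353182139255/ 13798512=25595.67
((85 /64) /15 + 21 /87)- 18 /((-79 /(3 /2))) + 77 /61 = 51893143 /26832192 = 1.93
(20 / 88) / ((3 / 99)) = 15 / 2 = 7.50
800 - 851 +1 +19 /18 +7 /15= -4363 /90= -48.48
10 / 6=5 / 3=1.67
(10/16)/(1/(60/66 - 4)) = -85/44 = -1.93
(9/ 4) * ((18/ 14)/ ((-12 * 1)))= -27/ 112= -0.24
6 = 6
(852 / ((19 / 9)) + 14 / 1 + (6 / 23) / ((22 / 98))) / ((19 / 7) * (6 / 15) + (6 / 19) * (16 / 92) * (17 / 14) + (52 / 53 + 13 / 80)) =182.38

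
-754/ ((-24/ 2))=377/ 6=62.83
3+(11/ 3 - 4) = 8/ 3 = 2.67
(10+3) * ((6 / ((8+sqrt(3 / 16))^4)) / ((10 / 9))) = 95877879552 / 5433416192405 - 11812110336 * sqrt(3) / 5433416192405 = 0.01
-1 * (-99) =99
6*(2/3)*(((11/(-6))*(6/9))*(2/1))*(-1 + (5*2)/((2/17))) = -2464/3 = -821.33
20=20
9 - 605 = -596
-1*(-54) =54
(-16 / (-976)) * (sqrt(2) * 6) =6 * sqrt(2) / 61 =0.14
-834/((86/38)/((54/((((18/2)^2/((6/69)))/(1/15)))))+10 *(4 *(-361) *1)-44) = 21128/352093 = 0.06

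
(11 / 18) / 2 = 11 / 36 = 0.31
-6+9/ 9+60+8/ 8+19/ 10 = 579/ 10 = 57.90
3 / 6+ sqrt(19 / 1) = 1 / 2+ sqrt(19) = 4.86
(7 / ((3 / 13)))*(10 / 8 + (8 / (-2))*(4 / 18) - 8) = -25025 / 108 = -231.71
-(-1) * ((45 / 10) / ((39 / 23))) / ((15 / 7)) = 161 / 130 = 1.24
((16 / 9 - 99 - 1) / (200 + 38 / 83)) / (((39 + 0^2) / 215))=-606730 / 224613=-2.70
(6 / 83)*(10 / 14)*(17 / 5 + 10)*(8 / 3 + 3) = 2278 / 581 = 3.92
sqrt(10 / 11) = sqrt(110) / 11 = 0.95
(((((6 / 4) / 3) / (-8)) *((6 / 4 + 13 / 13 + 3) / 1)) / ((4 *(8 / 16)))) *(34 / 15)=-187 / 480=-0.39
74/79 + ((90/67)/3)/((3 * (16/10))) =21807/21172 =1.03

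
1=1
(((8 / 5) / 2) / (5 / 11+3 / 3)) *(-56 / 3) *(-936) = 48048 / 5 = 9609.60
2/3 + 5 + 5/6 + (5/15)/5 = 197/30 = 6.57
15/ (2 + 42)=15/ 44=0.34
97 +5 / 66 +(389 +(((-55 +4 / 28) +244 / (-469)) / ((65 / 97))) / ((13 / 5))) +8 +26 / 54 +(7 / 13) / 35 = 108942679073 / 235405170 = 462.79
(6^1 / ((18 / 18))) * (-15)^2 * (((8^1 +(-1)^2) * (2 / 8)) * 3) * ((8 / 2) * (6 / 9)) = 24300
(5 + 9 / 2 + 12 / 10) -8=27 / 10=2.70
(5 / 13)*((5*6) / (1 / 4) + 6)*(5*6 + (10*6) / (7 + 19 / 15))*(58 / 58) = 727650 / 403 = 1805.58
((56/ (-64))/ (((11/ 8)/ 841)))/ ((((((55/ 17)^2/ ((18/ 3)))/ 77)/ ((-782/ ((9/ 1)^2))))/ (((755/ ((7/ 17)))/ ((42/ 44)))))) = 438065189.05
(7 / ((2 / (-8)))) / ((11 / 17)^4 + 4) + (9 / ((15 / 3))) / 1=-1710883 / 348725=-4.91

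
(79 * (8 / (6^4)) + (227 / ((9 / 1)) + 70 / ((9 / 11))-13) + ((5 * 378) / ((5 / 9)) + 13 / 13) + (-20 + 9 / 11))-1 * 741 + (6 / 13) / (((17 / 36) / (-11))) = 1075264999 / 393822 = 2730.33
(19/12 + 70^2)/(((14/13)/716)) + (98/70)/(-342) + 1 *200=3259052.69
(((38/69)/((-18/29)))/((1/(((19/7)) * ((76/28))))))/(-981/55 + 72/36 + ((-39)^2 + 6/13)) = -142221365/32757487938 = -0.00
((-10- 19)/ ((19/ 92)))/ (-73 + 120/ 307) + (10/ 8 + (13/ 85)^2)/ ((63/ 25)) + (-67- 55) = -409758220423/ 3427196668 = -119.56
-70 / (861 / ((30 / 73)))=-100 / 2993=-0.03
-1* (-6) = 6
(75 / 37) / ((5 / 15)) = 225 / 37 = 6.08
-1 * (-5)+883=888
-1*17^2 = -289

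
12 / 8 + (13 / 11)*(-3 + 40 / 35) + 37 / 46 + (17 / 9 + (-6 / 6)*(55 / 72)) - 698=-9871773 / 14168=-696.77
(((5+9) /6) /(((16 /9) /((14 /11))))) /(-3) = -49 /88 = -0.56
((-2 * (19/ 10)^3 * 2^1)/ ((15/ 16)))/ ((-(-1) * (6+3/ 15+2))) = -54872/ 15375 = -3.57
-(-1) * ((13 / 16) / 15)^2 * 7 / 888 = 1183 / 51148800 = 0.00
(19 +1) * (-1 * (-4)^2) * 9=-2880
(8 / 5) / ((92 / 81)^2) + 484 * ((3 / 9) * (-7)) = -17902837 / 15870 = -1128.09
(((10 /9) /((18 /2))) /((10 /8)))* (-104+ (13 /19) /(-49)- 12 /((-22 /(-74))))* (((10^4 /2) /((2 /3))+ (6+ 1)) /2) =-14799509996 /276507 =-53523.09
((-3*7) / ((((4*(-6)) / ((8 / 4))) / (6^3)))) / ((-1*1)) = -378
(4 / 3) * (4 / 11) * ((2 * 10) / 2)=160 / 33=4.85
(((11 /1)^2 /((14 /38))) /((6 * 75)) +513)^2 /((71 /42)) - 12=2618528541001 /16773750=156108.71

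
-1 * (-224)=224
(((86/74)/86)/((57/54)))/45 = 0.00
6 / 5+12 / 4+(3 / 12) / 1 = 89 / 20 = 4.45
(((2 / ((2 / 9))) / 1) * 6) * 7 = 378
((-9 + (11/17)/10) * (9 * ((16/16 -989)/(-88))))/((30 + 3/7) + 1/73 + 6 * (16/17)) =-132731739/5305520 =-25.02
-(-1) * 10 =10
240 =240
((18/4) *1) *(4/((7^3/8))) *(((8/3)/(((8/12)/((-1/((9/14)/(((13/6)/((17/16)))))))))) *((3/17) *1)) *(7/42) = -6656/42483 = -0.16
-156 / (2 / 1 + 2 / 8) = -208 / 3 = -69.33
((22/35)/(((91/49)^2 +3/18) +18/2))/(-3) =-308/18545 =-0.02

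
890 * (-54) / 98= -24030 / 49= -490.41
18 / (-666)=-1 / 37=-0.03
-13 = -13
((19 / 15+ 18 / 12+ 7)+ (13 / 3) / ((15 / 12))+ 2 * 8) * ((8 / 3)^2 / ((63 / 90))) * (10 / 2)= 280640 / 189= 1484.87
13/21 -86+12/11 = -19471/231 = -84.29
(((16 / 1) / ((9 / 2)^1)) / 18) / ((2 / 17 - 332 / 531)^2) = 4024036 / 5248681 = 0.77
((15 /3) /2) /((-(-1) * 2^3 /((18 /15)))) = 3 /8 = 0.38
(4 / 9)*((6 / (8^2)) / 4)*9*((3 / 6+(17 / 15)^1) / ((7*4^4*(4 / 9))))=63 / 327680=0.00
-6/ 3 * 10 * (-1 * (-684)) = -13680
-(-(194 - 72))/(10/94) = 5734/5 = 1146.80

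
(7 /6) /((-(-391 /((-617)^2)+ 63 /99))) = -29313053 /15963132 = -1.84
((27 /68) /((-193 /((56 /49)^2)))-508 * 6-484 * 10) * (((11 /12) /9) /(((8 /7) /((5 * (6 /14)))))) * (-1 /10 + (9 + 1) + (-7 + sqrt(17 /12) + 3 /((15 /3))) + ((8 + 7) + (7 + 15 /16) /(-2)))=-84460525325 /3858456-1089813230 * sqrt(51) /4340763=-23682.68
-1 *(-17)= 17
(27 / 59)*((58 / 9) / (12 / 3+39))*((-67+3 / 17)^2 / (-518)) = -112273152 / 189896987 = -0.59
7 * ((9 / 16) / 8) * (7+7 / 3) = 147 / 32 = 4.59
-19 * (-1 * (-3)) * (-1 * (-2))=-114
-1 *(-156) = 156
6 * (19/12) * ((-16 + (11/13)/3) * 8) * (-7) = 326116/39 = 8361.95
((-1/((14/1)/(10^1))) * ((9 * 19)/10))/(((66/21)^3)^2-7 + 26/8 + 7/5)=-3193330/251340953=-0.01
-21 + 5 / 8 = -163 / 8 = -20.38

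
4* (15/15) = 4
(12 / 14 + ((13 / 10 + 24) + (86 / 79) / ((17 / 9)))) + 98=11726193 / 94010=124.73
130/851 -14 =-11784/851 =-13.85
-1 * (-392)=392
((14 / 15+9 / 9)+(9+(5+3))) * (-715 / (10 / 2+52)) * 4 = -162448 / 171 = -949.99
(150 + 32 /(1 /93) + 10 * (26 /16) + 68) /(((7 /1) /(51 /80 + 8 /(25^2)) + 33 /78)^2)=1872910302289 /73018307961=25.65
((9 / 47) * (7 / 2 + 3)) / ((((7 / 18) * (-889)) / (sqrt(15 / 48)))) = -0.00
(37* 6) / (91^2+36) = 222 / 8317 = 0.03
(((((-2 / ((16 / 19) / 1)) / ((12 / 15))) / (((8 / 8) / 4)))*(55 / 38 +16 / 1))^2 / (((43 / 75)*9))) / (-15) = -6105125 / 11008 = -554.61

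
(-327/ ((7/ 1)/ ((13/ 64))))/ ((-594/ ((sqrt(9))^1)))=1417/ 29568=0.05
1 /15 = 0.07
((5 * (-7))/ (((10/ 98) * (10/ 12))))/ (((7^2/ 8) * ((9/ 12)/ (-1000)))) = 89600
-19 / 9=-2.11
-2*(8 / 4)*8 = -32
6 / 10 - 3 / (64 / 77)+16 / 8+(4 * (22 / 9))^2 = 2451917 / 25920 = 94.60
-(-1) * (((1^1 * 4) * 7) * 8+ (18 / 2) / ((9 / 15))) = 239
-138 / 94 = -69 / 47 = -1.47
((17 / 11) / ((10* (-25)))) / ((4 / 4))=-17 / 2750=-0.01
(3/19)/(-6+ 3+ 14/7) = -3/19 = -0.16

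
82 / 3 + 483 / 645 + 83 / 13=289004 / 8385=34.47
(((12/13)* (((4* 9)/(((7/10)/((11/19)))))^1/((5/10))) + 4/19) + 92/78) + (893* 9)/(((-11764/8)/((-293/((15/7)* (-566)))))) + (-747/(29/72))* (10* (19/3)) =-73493615339747117/625987570845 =-117404.27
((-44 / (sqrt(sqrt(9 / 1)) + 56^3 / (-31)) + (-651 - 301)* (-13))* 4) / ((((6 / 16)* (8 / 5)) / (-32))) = -22207311453537280 / 8411175429 - 2460160* sqrt(3) / 8411175429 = -2640214.99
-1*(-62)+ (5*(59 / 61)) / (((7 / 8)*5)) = 26946 / 427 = 63.11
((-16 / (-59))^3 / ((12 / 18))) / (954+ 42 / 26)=26624 / 850474439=0.00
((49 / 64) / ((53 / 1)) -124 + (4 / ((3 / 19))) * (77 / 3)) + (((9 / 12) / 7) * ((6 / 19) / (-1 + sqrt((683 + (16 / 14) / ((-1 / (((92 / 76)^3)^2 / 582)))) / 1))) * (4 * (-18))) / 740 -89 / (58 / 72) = 2225192025403676912054851 / 5352185514465470393280 -29241 * sqrt(133327715699554215) / 84637503165569410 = 415.75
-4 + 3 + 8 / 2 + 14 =17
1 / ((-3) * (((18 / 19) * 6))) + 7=6.94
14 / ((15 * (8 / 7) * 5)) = 0.16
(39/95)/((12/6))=39/190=0.21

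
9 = 9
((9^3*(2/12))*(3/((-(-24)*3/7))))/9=63/16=3.94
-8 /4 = -2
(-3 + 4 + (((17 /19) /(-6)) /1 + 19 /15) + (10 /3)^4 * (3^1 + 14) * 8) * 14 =1809028123 /7695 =235091.37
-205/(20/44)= -451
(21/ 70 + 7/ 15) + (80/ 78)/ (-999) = 298301/ 389610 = 0.77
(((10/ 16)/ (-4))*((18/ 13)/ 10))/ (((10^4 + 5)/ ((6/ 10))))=-9/ 6936800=-0.00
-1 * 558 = -558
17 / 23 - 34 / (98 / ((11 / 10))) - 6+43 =421019 / 11270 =37.36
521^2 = 271441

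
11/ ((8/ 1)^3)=11/ 512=0.02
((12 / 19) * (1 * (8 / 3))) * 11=352 / 19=18.53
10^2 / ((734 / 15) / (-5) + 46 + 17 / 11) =82500 / 31151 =2.65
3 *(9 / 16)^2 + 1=499 / 256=1.95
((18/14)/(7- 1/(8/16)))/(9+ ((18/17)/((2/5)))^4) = 83521/18870110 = 0.00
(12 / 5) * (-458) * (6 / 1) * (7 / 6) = -38472 / 5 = -7694.40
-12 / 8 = -3 / 2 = -1.50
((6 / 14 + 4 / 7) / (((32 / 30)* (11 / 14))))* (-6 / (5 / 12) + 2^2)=-273 / 22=-12.41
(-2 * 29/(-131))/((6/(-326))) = -9454/393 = -24.06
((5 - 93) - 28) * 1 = -116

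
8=8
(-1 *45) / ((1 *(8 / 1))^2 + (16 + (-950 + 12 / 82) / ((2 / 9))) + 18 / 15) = 9225 / 859594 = 0.01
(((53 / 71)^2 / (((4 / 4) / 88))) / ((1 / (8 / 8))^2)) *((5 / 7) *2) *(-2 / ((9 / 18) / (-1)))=9887680 / 35287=280.21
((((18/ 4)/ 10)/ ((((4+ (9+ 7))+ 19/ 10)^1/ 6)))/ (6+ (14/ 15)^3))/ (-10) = -6075/ 3357124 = -0.00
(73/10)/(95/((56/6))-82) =-1022/10055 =-0.10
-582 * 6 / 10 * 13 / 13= -1746 / 5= -349.20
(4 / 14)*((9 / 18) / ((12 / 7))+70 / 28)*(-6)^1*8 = -268 / 7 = -38.29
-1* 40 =-40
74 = 74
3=3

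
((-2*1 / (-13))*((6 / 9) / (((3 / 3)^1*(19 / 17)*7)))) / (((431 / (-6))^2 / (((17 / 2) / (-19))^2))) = 58956 / 115946257609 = 0.00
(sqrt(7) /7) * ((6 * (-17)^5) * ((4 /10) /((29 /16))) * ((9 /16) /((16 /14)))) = -38336139 * sqrt(7) /290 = -349751.34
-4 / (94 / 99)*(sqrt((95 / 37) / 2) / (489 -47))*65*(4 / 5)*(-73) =40.99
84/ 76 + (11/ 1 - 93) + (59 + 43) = 401/ 19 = 21.11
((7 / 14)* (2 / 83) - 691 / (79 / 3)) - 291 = -2080067 / 6557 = -317.23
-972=-972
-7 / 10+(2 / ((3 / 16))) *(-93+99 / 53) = -515571 / 530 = -972.78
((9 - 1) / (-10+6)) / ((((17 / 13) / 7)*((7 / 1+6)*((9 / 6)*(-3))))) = 28 / 153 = 0.18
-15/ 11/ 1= -1.36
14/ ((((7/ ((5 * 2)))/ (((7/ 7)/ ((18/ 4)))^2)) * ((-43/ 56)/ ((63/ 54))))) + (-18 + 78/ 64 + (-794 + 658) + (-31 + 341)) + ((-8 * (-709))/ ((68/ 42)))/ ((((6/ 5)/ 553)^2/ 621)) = 2626210900330886503/ 5684256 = 462014888198.37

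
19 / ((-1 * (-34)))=19 / 34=0.56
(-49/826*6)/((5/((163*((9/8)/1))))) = -30807/2360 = -13.05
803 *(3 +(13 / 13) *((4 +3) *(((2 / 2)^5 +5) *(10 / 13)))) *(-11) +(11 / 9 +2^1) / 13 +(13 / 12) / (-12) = -311872.69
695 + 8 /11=7653 /11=695.73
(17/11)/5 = 17/55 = 0.31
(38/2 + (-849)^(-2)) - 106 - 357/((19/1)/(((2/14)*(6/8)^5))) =-1229012537609/14023904256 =-87.64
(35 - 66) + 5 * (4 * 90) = 1769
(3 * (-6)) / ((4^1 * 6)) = -3 / 4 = -0.75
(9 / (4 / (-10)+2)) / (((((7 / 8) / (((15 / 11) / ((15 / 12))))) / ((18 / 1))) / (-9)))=-87480 / 77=-1136.10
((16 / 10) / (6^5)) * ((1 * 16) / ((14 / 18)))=4 / 945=0.00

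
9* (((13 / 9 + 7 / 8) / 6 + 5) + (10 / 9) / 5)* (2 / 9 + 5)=113881 / 432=263.61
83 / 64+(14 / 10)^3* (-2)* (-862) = 37855623 / 8000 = 4731.95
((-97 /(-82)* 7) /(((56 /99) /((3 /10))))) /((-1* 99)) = -291 /6560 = -0.04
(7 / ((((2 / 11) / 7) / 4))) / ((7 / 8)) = 1232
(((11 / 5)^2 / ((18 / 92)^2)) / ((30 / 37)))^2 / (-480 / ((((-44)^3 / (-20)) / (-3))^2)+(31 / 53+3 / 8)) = 4213155615711718189096 / 166270555250578125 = 25339.16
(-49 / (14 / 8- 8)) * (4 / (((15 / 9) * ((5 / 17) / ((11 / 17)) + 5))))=3.45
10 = 10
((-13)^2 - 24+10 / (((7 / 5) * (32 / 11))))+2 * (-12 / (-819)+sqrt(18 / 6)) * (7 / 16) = 7 * sqrt(3) / 8+644141 / 4368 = 148.98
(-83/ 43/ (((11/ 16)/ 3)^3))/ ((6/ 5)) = -7649280/ 57233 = -133.65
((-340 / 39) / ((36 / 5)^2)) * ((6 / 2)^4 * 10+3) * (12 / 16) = -575875 / 5616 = -102.54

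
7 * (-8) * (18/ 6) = -168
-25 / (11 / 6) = -150 / 11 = -13.64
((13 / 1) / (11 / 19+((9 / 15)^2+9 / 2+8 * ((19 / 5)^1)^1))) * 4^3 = 23.21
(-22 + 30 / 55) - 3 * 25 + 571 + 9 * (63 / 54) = 10671 / 22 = 485.05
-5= -5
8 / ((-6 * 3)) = -0.44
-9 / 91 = -0.10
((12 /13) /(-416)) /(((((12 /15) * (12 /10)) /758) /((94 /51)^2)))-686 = -2433284947 /3516552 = -691.95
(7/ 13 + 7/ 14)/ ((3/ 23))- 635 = -16303/ 26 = -627.04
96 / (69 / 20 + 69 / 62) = 21.04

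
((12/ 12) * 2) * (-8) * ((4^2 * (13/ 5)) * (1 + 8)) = -29952/ 5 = -5990.40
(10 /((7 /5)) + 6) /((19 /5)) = 460 /133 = 3.46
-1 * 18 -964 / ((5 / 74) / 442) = -31530602 / 5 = -6306120.40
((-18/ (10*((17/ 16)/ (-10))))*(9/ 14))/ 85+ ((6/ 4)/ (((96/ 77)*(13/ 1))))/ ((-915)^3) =0.13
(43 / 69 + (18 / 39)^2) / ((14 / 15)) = 6965 / 7774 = 0.90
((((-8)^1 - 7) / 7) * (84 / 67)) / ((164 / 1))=-45 / 2747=-0.02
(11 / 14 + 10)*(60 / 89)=4530 / 623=7.27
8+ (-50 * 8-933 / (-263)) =-102163 / 263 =-388.45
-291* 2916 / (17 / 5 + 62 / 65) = -194898.02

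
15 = 15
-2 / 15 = -0.13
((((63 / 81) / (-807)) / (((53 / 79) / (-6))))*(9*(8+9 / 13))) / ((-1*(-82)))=0.01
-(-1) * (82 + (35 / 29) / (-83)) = 197339 / 2407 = 81.99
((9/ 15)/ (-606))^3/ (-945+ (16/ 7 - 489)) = 7/ 10325676622000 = 0.00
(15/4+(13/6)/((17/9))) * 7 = 34.28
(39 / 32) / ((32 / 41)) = 1599 / 1024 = 1.56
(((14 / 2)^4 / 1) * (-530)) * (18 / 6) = -3817590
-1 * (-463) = 463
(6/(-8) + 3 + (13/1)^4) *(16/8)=114253/2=57126.50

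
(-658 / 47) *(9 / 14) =-9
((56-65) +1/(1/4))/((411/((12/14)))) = -0.01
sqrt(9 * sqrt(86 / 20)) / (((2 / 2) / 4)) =6 * 10^(3 / 4) * 43^(1 / 4) / 5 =17.28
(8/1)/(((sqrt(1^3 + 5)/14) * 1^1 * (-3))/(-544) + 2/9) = 4176248832/116004725 - 7402752 * sqrt(6)/116004725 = 35.84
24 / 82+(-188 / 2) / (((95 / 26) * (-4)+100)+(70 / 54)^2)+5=142525597 / 33829715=4.21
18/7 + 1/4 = 79/28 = 2.82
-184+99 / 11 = -175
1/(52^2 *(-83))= -1/224432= -0.00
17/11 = 1.55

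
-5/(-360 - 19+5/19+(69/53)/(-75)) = 125875/9535137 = 0.01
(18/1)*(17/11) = 306/11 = 27.82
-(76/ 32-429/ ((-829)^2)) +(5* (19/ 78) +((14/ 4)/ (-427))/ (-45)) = -226847803463/ 196193560680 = -1.16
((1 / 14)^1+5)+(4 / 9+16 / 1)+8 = 3719 / 126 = 29.52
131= 131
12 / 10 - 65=-319 / 5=-63.80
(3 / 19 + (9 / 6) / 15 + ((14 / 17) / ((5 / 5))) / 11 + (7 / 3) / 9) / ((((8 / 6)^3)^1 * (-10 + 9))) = -567931 / 2273920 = -0.25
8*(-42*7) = -2352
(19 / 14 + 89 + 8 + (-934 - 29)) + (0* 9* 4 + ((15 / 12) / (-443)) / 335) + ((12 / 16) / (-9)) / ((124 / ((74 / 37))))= -133655532929 / 154578648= -864.64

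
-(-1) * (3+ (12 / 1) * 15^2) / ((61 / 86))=232458 / 61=3810.79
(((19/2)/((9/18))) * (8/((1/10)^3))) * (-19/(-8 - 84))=722000/23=31391.30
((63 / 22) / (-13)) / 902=-63 / 257972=-0.00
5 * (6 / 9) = 10 / 3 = 3.33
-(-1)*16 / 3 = 16 / 3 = 5.33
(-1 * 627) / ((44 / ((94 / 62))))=-2679 / 124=-21.60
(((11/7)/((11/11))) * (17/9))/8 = 187/504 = 0.37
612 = 612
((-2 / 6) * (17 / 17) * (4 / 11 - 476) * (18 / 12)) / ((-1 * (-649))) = 0.37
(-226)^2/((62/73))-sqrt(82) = 1864274/31-sqrt(82) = 60128.82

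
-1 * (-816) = 816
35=35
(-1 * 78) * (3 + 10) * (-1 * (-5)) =-5070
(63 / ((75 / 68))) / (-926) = -714 / 11575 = -0.06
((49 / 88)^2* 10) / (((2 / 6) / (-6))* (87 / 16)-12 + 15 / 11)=-36015 / 127061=-0.28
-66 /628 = -33 /314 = -0.11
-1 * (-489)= 489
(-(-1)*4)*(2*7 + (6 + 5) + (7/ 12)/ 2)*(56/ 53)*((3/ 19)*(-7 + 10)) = 50988/ 1007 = 50.63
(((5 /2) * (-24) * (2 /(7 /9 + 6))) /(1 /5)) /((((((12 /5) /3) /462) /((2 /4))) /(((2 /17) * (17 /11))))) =-283500 /61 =-4647.54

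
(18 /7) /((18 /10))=10 /7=1.43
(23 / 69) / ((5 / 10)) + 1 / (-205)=407 / 615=0.66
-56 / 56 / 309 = -1 / 309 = -0.00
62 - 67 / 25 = 1483 / 25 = 59.32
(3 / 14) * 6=9 / 7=1.29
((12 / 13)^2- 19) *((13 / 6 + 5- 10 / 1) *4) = 104278 / 507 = 205.68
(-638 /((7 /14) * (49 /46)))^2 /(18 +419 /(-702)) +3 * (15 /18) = 4837236129149 /58666034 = 82453.78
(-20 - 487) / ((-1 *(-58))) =-507 / 58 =-8.74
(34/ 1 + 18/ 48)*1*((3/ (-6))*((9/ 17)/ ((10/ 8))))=-495/ 68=-7.28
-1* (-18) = 18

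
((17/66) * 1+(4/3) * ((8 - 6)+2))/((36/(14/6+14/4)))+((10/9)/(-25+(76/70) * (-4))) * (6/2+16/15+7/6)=0.71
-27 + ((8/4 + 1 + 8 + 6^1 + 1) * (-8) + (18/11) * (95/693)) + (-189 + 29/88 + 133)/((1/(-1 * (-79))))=-30957793/6776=-4568.74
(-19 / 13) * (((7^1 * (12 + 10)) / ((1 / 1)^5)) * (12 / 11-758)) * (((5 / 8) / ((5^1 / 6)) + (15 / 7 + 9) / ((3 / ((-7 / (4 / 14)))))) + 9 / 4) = -194895008 / 13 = -14991923.69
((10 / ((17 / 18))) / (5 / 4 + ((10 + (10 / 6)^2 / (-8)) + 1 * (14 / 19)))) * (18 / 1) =16.37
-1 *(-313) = 313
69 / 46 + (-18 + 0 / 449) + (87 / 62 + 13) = -65 / 31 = -2.10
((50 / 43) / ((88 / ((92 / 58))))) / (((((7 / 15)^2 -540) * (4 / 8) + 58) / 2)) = -0.00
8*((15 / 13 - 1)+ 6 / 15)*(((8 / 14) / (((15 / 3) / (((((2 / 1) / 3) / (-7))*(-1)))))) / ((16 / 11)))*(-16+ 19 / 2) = -264 / 1225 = -0.22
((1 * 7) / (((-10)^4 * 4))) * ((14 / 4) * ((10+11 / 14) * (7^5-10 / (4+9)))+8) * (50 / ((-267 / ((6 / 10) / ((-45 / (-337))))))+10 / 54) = -364188167833 / 4998240000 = -72.86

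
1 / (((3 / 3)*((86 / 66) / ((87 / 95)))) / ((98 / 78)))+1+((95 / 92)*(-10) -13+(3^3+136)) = 345799533 / 2442830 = 141.56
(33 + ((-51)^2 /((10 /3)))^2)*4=60890109 /25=2435604.36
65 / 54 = 1.20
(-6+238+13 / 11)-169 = 706 / 11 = 64.18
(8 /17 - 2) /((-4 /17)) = 13 /2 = 6.50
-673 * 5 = -3365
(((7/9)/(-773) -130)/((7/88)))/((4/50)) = -20428.73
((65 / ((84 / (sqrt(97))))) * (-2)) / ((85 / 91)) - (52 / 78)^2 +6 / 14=-169 * sqrt(97) / 102 - 1 / 63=-16.33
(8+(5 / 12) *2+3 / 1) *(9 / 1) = 213 / 2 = 106.50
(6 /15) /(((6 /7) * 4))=7 /60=0.12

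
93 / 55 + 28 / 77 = 113 / 55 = 2.05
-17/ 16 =-1.06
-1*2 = -2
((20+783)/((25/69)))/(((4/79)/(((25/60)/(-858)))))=-132641/6240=-21.26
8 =8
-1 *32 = -32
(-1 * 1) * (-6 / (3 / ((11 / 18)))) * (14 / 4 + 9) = 275 / 18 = 15.28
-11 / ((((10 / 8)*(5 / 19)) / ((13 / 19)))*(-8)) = 143 / 50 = 2.86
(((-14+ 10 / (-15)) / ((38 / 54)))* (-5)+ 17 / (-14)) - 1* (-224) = 86981 / 266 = 327.00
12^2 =144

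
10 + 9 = 19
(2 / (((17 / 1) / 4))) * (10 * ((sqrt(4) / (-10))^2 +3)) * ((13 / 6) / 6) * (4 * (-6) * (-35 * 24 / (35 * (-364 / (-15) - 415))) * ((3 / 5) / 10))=-1138176 / 2490925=-0.46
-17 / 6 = -2.83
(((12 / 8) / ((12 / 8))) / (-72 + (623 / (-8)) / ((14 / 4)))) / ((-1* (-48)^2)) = 1 / 217152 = 0.00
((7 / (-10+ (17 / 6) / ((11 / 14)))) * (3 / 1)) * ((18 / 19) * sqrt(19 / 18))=-2079 * sqrt(38) / 4009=-3.20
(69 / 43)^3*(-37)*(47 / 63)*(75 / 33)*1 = -1586880975 / 6122039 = -259.21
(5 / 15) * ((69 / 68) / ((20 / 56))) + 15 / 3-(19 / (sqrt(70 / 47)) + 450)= -75489 / 170-19 * sqrt(3290) / 70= -459.62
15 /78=5 /26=0.19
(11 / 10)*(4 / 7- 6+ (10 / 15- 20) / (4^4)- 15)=-121253 / 5376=-22.55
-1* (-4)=4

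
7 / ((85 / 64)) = 448 / 85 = 5.27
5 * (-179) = -895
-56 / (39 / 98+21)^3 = -52706752 / 9221366673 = -0.01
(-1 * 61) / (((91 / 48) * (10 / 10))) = -2928 / 91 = -32.18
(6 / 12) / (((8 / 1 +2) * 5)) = 1 / 100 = 0.01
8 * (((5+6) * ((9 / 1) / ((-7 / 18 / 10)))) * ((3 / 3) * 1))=-142560 / 7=-20365.71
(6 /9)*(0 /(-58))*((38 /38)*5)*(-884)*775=0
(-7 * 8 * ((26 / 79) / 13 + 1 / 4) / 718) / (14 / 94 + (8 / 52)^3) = -62884731 / 446827555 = -0.14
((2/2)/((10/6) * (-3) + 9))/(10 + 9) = 1/76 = 0.01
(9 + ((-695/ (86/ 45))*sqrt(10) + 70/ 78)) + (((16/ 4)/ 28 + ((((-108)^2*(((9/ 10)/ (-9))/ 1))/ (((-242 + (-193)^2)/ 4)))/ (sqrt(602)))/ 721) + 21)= -31275*sqrt(10)/ 86 - 11664*sqrt(602)/ 40156480735 + 8474/ 273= -1118.96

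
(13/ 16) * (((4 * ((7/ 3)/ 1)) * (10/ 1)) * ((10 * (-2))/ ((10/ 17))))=-2578.33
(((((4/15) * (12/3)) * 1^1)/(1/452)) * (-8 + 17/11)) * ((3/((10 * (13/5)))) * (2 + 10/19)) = -12323328/13585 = -907.13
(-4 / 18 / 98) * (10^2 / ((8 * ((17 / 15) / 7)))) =-125 / 714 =-0.18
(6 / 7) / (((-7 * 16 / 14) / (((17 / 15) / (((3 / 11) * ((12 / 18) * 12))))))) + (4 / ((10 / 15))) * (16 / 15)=21317 / 3360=6.34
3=3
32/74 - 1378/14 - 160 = -258.00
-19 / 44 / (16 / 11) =-19 / 64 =-0.30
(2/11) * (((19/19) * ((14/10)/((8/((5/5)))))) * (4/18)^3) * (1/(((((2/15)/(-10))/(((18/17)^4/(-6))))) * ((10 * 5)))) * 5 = 504/918731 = 0.00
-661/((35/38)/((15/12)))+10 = -887.07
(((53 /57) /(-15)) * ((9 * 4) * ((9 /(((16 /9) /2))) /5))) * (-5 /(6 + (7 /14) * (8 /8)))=4293 /1235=3.48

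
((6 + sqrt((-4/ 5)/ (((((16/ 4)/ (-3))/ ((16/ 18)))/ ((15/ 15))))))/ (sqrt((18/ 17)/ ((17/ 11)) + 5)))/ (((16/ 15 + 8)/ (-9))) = 9*sqrt(1643)*(-45 - sqrt(30))/ 6572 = -2.80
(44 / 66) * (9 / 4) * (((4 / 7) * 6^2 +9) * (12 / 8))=1863 / 28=66.54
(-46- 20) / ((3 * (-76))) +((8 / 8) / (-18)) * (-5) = 97 / 171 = 0.57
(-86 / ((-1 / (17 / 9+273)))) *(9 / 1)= 212764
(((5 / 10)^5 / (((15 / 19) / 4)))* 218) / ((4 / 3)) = 2071 / 80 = 25.89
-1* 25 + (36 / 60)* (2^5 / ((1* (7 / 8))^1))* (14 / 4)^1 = 259 / 5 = 51.80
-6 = -6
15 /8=1.88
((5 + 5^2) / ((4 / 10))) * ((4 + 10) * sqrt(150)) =5250 * sqrt(6) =12859.82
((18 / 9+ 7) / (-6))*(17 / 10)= -51 / 20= -2.55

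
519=519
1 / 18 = 0.06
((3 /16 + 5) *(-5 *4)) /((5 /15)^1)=-1245 /4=-311.25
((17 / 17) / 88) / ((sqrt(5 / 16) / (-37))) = -37*sqrt(5) / 110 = -0.75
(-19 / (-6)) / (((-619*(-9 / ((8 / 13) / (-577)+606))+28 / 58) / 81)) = 33812430723 / 1275492431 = 26.51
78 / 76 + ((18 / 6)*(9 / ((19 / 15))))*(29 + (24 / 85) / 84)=2800275 / 4522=619.26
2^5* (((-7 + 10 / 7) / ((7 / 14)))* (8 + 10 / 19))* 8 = -3234816 / 133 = -24321.92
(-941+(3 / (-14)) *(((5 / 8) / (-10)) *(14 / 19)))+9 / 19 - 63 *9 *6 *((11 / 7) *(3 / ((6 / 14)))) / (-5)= 6543.88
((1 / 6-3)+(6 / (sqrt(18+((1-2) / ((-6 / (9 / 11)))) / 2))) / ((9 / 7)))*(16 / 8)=-3.47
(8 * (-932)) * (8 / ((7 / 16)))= -954368 / 7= -136338.29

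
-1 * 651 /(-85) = 651 /85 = 7.66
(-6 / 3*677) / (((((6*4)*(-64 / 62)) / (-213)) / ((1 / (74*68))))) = -1490077 / 644096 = -2.31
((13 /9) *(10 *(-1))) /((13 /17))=-170 /9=-18.89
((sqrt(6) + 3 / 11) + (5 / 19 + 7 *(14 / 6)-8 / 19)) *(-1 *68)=-701284 / 627-68 *sqrt(6)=-1285.04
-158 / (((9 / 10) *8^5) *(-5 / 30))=0.03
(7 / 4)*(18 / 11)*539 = 3087 / 2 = 1543.50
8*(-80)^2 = 51200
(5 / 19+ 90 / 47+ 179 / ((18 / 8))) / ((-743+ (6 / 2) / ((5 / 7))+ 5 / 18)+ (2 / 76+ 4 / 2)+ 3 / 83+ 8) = -272610595 / 2429671909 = -0.11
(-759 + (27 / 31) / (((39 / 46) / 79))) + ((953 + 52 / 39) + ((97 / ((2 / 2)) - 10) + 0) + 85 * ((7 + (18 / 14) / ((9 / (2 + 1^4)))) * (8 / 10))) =7351237 / 8463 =868.63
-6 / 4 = -3 / 2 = -1.50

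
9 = 9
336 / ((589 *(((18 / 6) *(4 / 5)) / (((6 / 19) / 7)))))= 120 / 11191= 0.01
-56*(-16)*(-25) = -22400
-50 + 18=-32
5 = 5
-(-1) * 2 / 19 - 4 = -3.89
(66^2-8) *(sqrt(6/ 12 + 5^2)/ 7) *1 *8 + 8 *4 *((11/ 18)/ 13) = 176/ 117 + 17392 *sqrt(102)/ 7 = 25094.45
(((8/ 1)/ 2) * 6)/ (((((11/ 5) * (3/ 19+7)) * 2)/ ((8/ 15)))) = 76/ 187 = 0.41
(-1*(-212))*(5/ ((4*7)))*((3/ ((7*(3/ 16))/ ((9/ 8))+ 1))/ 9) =530/ 91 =5.82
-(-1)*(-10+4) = -6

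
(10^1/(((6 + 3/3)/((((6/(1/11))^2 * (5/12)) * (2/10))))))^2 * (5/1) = 65884500/49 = 1344581.63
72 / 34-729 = -726.88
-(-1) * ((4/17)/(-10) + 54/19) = 4552/1615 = 2.82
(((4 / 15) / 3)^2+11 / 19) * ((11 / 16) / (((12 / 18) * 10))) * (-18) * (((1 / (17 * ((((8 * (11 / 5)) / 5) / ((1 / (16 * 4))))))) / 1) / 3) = -22579 / 238141440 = -0.00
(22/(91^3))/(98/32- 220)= -0.00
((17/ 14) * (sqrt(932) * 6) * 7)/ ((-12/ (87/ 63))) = -493 * sqrt(233)/ 42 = -179.17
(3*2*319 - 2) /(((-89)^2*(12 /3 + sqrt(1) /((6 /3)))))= 3824 /71289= 0.05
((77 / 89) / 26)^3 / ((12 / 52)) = 456533 / 2859354264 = 0.00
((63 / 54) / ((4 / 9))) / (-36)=-7 / 96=-0.07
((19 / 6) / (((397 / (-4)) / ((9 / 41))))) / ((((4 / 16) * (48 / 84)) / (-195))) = 9.56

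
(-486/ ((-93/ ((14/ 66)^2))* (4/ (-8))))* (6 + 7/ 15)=-57036/ 18755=-3.04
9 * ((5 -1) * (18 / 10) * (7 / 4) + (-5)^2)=1692 / 5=338.40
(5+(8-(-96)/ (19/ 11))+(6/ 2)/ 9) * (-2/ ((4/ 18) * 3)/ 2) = -1964/ 19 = -103.37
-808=-808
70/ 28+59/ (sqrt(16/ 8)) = 5/ 2+59* sqrt(2)/ 2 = 44.22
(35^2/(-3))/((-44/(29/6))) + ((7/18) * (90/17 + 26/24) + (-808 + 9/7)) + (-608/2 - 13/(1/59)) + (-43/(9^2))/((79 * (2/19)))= -30664649905/16752582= -1830.44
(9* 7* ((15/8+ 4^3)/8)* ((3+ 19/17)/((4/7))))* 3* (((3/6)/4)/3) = 478485/1024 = 467.27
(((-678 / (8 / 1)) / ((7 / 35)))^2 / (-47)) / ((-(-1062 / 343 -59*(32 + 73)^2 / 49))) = -109494175 / 380544336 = -0.29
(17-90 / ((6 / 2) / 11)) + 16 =-297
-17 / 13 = -1.31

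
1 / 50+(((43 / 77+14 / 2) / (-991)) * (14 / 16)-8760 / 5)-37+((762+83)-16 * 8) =-1168572673 / 1090100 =-1071.99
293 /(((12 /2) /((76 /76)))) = 293 /6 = 48.83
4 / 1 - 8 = -4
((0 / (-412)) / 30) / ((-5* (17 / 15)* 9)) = 0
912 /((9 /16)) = 4864 /3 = 1621.33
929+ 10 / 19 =929.53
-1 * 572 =-572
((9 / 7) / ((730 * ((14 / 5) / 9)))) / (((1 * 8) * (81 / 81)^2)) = 81 / 114464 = 0.00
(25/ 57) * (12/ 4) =25/ 19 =1.32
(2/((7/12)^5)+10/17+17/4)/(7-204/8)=-39370655/21143206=-1.86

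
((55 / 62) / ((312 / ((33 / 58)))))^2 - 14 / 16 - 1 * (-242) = 33724715143753 / 139864032256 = 241.13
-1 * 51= -51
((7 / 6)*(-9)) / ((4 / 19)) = -399 / 8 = -49.88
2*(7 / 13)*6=84 / 13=6.46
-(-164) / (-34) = -82 / 17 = -4.82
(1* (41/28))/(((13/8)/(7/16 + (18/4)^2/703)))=215045/511784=0.42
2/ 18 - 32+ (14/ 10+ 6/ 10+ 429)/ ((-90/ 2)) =-622/ 15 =-41.47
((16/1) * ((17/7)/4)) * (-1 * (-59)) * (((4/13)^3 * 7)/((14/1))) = 128384/15379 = 8.35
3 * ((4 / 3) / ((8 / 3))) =3 / 2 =1.50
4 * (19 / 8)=9.50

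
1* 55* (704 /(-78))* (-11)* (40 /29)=8518400 /1131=7531.74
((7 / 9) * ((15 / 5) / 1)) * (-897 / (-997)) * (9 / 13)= 1449 / 997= 1.45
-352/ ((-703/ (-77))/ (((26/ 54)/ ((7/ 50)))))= -132.60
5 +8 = 13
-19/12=-1.58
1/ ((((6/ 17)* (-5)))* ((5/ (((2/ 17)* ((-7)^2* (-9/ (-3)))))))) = -49/ 25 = -1.96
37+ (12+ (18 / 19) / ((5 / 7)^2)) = 24157 / 475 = 50.86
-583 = -583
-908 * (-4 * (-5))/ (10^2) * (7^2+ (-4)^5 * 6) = 1106852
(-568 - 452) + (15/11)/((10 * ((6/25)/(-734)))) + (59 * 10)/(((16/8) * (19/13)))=-516315/418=-1235.20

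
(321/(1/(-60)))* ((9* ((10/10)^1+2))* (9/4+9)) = -5850225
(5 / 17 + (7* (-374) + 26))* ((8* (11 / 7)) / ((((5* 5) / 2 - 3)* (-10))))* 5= 3877192 / 2261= 1714.81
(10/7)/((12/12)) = 10/7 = 1.43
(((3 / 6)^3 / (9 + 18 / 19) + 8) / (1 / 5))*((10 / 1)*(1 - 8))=-302875 / 108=-2804.40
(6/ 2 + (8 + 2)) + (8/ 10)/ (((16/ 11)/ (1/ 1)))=271/ 20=13.55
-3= -3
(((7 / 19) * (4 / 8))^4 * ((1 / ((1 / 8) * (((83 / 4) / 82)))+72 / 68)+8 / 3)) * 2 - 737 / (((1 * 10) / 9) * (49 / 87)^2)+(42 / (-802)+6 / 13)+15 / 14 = -2089.45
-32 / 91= -0.35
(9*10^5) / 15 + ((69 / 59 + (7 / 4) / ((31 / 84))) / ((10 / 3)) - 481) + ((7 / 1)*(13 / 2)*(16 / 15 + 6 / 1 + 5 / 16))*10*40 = 10634991563 / 54870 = 193821.61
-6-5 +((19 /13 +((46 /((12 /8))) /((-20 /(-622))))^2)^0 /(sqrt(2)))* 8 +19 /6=-47 /6 +4* sqrt(2)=-2.18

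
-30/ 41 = -0.73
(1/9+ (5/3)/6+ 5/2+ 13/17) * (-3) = -559/51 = -10.96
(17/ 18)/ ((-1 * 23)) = -17/ 414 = -0.04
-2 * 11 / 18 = -11 / 9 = -1.22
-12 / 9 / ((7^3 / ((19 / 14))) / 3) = -38 / 2401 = -0.02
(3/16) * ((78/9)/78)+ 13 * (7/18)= 731/144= 5.08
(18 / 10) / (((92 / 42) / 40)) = 756 / 23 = 32.87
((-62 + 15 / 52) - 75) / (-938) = 7109 / 48776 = 0.15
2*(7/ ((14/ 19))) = 19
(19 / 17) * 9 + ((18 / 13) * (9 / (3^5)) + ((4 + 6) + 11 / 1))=31.11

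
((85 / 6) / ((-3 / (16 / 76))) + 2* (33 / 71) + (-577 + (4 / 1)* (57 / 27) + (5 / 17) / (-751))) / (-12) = 22034634736 / 465012441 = 47.39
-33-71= -104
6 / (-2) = -3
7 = 7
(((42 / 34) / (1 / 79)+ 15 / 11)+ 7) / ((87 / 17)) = 19813 / 957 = 20.70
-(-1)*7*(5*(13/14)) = 32.50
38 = 38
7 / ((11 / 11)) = 7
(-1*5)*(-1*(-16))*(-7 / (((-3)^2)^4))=560 / 6561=0.09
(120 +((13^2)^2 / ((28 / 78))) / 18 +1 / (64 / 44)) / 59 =1525723 / 19824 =76.96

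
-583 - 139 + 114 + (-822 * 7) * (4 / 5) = -26056 / 5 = -5211.20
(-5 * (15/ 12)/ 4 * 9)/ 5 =-45/ 16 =-2.81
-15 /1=-15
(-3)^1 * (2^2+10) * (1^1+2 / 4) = -63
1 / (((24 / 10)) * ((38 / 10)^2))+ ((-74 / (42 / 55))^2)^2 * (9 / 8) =6191057766526375 / 62406792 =99204871.27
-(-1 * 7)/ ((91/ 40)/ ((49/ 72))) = 245/ 117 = 2.09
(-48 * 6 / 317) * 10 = -2880 / 317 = -9.09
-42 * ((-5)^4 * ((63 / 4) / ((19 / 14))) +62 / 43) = -248938851 / 817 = -304698.72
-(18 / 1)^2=-324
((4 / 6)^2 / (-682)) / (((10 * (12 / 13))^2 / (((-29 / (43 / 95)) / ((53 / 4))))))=93119 / 2517930360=0.00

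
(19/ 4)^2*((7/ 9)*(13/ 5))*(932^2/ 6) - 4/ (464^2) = 6605362.74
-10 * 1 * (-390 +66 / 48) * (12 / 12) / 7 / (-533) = -15545 / 14924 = -1.04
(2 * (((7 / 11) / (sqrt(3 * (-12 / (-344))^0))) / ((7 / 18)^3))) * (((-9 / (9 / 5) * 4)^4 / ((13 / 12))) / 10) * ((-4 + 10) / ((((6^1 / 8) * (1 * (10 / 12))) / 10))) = 71663616000 * sqrt(3) / 7007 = 17714431.85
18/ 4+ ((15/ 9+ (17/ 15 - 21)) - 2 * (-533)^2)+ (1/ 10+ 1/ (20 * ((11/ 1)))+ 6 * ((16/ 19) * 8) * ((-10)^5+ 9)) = -19269520229/ 4180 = -4609933.07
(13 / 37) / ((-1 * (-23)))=13 / 851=0.02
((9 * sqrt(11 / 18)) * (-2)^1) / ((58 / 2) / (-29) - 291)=3 * sqrt(22) / 292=0.05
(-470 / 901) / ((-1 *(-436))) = -235 / 196418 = -0.00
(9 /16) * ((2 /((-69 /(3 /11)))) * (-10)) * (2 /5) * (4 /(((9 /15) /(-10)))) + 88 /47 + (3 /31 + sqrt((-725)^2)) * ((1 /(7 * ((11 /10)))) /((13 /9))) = 65.88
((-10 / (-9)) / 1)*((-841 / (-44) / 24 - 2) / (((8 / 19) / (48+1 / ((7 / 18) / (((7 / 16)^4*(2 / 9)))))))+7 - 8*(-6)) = -5175985325 / 56623104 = -91.41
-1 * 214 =-214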